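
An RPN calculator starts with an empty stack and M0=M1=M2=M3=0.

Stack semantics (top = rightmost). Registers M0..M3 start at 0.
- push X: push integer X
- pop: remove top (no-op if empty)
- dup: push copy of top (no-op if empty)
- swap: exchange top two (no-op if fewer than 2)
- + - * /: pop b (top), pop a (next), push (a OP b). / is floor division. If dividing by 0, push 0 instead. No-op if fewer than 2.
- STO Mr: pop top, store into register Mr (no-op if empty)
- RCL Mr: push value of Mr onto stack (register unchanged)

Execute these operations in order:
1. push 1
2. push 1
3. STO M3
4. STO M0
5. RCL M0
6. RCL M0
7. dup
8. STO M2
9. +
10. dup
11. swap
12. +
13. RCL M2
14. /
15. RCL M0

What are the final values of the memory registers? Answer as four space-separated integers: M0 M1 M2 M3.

Answer: 1 0 1 1

Derivation:
After op 1 (push 1): stack=[1] mem=[0,0,0,0]
After op 2 (push 1): stack=[1,1] mem=[0,0,0,0]
After op 3 (STO M3): stack=[1] mem=[0,0,0,1]
After op 4 (STO M0): stack=[empty] mem=[1,0,0,1]
After op 5 (RCL M0): stack=[1] mem=[1,0,0,1]
After op 6 (RCL M0): stack=[1,1] mem=[1,0,0,1]
After op 7 (dup): stack=[1,1,1] mem=[1,0,0,1]
After op 8 (STO M2): stack=[1,1] mem=[1,0,1,1]
After op 9 (+): stack=[2] mem=[1,0,1,1]
After op 10 (dup): stack=[2,2] mem=[1,0,1,1]
After op 11 (swap): stack=[2,2] mem=[1,0,1,1]
After op 12 (+): stack=[4] mem=[1,0,1,1]
After op 13 (RCL M2): stack=[4,1] mem=[1,0,1,1]
After op 14 (/): stack=[4] mem=[1,0,1,1]
After op 15 (RCL M0): stack=[4,1] mem=[1,0,1,1]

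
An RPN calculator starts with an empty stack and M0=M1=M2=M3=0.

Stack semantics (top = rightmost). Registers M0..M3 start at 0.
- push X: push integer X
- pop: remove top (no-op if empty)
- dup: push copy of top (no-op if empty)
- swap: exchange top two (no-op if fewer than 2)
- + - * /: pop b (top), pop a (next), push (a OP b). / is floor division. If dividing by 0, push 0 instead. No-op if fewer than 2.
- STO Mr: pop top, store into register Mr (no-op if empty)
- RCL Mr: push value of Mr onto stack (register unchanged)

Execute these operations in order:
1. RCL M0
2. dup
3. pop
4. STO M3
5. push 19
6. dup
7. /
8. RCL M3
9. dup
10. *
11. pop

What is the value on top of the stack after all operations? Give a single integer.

Answer: 1

Derivation:
After op 1 (RCL M0): stack=[0] mem=[0,0,0,0]
After op 2 (dup): stack=[0,0] mem=[0,0,0,0]
After op 3 (pop): stack=[0] mem=[0,0,0,0]
After op 4 (STO M3): stack=[empty] mem=[0,0,0,0]
After op 5 (push 19): stack=[19] mem=[0,0,0,0]
After op 6 (dup): stack=[19,19] mem=[0,0,0,0]
After op 7 (/): stack=[1] mem=[0,0,0,0]
After op 8 (RCL M3): stack=[1,0] mem=[0,0,0,0]
After op 9 (dup): stack=[1,0,0] mem=[0,0,0,0]
After op 10 (*): stack=[1,0] mem=[0,0,0,0]
After op 11 (pop): stack=[1] mem=[0,0,0,0]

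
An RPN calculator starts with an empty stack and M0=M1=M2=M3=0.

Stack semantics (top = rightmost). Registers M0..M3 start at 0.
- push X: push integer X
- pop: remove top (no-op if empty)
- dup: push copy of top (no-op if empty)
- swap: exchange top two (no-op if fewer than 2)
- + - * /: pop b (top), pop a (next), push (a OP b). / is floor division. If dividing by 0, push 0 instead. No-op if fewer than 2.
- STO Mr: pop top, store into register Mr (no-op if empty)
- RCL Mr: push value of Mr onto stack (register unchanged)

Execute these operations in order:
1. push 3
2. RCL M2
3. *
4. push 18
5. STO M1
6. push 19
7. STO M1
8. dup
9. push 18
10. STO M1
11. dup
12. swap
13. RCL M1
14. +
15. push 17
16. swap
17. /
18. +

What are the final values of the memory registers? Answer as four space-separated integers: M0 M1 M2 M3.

After op 1 (push 3): stack=[3] mem=[0,0,0,0]
After op 2 (RCL M2): stack=[3,0] mem=[0,0,0,0]
After op 3 (*): stack=[0] mem=[0,0,0,0]
After op 4 (push 18): stack=[0,18] mem=[0,0,0,0]
After op 5 (STO M1): stack=[0] mem=[0,18,0,0]
After op 6 (push 19): stack=[0,19] mem=[0,18,0,0]
After op 7 (STO M1): stack=[0] mem=[0,19,0,0]
After op 8 (dup): stack=[0,0] mem=[0,19,0,0]
After op 9 (push 18): stack=[0,0,18] mem=[0,19,0,0]
After op 10 (STO M1): stack=[0,0] mem=[0,18,0,0]
After op 11 (dup): stack=[0,0,0] mem=[0,18,0,0]
After op 12 (swap): stack=[0,0,0] mem=[0,18,0,0]
After op 13 (RCL M1): stack=[0,0,0,18] mem=[0,18,0,0]
After op 14 (+): stack=[0,0,18] mem=[0,18,0,0]
After op 15 (push 17): stack=[0,0,18,17] mem=[0,18,0,0]
After op 16 (swap): stack=[0,0,17,18] mem=[0,18,0,0]
After op 17 (/): stack=[0,0,0] mem=[0,18,0,0]
After op 18 (+): stack=[0,0] mem=[0,18,0,0]

Answer: 0 18 0 0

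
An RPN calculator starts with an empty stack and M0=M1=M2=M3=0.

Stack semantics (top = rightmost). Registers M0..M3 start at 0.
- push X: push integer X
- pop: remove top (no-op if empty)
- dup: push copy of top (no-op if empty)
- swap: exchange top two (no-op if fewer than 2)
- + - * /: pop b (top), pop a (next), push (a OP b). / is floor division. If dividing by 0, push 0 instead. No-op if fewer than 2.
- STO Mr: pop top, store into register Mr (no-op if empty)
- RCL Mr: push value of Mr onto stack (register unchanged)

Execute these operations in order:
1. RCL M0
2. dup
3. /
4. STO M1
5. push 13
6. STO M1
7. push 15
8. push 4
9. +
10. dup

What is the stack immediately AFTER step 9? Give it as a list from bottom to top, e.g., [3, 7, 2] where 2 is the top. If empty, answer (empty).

After op 1 (RCL M0): stack=[0] mem=[0,0,0,0]
After op 2 (dup): stack=[0,0] mem=[0,0,0,0]
After op 3 (/): stack=[0] mem=[0,0,0,0]
After op 4 (STO M1): stack=[empty] mem=[0,0,0,0]
After op 5 (push 13): stack=[13] mem=[0,0,0,0]
After op 6 (STO M1): stack=[empty] mem=[0,13,0,0]
After op 7 (push 15): stack=[15] mem=[0,13,0,0]
After op 8 (push 4): stack=[15,4] mem=[0,13,0,0]
After op 9 (+): stack=[19] mem=[0,13,0,0]

[19]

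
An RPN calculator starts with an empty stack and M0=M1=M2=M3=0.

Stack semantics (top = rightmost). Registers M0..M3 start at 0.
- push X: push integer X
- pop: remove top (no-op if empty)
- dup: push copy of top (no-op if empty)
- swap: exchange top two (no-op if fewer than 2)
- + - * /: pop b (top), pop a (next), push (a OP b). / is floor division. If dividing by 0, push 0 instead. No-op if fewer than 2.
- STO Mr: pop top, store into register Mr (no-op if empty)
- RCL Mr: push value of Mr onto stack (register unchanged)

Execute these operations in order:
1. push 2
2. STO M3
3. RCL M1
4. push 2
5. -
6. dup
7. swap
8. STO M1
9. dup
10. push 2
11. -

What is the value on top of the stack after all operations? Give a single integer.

Answer: -4

Derivation:
After op 1 (push 2): stack=[2] mem=[0,0,0,0]
After op 2 (STO M3): stack=[empty] mem=[0,0,0,2]
After op 3 (RCL M1): stack=[0] mem=[0,0,0,2]
After op 4 (push 2): stack=[0,2] mem=[0,0,0,2]
After op 5 (-): stack=[-2] mem=[0,0,0,2]
After op 6 (dup): stack=[-2,-2] mem=[0,0,0,2]
After op 7 (swap): stack=[-2,-2] mem=[0,0,0,2]
After op 8 (STO M1): stack=[-2] mem=[0,-2,0,2]
After op 9 (dup): stack=[-2,-2] mem=[0,-2,0,2]
After op 10 (push 2): stack=[-2,-2,2] mem=[0,-2,0,2]
After op 11 (-): stack=[-2,-4] mem=[0,-2,0,2]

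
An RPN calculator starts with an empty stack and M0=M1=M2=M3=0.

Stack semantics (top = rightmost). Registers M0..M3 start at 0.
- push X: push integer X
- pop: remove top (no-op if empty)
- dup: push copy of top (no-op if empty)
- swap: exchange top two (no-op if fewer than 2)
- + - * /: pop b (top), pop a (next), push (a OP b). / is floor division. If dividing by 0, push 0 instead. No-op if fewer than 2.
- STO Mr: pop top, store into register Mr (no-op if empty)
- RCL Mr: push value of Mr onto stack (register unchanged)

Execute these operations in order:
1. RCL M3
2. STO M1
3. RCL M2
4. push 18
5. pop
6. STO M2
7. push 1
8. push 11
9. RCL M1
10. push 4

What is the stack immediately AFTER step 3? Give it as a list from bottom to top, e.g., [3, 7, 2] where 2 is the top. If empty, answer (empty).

After op 1 (RCL M3): stack=[0] mem=[0,0,0,0]
After op 2 (STO M1): stack=[empty] mem=[0,0,0,0]
After op 3 (RCL M2): stack=[0] mem=[0,0,0,0]

[0]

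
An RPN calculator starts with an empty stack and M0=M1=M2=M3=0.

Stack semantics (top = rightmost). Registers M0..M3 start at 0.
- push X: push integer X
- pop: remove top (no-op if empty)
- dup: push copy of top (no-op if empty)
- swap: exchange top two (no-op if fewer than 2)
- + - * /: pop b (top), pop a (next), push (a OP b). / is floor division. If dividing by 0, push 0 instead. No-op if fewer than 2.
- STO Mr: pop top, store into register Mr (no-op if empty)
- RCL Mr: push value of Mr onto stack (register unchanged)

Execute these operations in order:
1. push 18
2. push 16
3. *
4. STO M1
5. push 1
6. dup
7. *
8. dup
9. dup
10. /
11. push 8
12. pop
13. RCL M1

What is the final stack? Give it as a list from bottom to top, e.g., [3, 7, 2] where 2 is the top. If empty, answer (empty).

Answer: [1, 1, 288]

Derivation:
After op 1 (push 18): stack=[18] mem=[0,0,0,0]
After op 2 (push 16): stack=[18,16] mem=[0,0,0,0]
After op 3 (*): stack=[288] mem=[0,0,0,0]
After op 4 (STO M1): stack=[empty] mem=[0,288,0,0]
After op 5 (push 1): stack=[1] mem=[0,288,0,0]
After op 6 (dup): stack=[1,1] mem=[0,288,0,0]
After op 7 (*): stack=[1] mem=[0,288,0,0]
After op 8 (dup): stack=[1,1] mem=[0,288,0,0]
After op 9 (dup): stack=[1,1,1] mem=[0,288,0,0]
After op 10 (/): stack=[1,1] mem=[0,288,0,0]
After op 11 (push 8): stack=[1,1,8] mem=[0,288,0,0]
After op 12 (pop): stack=[1,1] mem=[0,288,0,0]
After op 13 (RCL M1): stack=[1,1,288] mem=[0,288,0,0]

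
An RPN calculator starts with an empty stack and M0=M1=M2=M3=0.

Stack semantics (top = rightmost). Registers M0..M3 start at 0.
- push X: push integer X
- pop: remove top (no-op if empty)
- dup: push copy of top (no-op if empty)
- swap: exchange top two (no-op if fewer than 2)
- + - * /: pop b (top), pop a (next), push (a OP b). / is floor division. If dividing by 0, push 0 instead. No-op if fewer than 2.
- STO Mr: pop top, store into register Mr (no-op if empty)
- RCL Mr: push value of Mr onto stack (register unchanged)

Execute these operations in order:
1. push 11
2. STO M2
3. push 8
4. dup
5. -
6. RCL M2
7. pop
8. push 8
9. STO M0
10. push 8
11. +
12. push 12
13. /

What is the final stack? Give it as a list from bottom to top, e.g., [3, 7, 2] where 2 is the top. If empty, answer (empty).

After op 1 (push 11): stack=[11] mem=[0,0,0,0]
After op 2 (STO M2): stack=[empty] mem=[0,0,11,0]
After op 3 (push 8): stack=[8] mem=[0,0,11,0]
After op 4 (dup): stack=[8,8] mem=[0,0,11,0]
After op 5 (-): stack=[0] mem=[0,0,11,0]
After op 6 (RCL M2): stack=[0,11] mem=[0,0,11,0]
After op 7 (pop): stack=[0] mem=[0,0,11,0]
After op 8 (push 8): stack=[0,8] mem=[0,0,11,0]
After op 9 (STO M0): stack=[0] mem=[8,0,11,0]
After op 10 (push 8): stack=[0,8] mem=[8,0,11,0]
After op 11 (+): stack=[8] mem=[8,0,11,0]
After op 12 (push 12): stack=[8,12] mem=[8,0,11,0]
After op 13 (/): stack=[0] mem=[8,0,11,0]

Answer: [0]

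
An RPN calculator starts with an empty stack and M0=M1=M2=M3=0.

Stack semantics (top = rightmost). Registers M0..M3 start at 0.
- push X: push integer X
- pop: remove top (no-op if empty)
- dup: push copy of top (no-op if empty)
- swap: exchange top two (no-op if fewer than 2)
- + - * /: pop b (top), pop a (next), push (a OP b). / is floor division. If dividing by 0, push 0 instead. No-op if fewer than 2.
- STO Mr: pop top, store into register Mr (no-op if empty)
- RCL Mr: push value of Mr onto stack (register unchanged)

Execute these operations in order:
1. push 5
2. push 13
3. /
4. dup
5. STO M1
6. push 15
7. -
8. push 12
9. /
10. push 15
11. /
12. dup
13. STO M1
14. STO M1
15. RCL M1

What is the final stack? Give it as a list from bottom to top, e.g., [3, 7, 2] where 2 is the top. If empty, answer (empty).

After op 1 (push 5): stack=[5] mem=[0,0,0,0]
After op 2 (push 13): stack=[5,13] mem=[0,0,0,0]
After op 3 (/): stack=[0] mem=[0,0,0,0]
After op 4 (dup): stack=[0,0] mem=[0,0,0,0]
After op 5 (STO M1): stack=[0] mem=[0,0,0,0]
After op 6 (push 15): stack=[0,15] mem=[0,0,0,0]
After op 7 (-): stack=[-15] mem=[0,0,0,0]
After op 8 (push 12): stack=[-15,12] mem=[0,0,0,0]
After op 9 (/): stack=[-2] mem=[0,0,0,0]
After op 10 (push 15): stack=[-2,15] mem=[0,0,0,0]
After op 11 (/): stack=[-1] mem=[0,0,0,0]
After op 12 (dup): stack=[-1,-1] mem=[0,0,0,0]
After op 13 (STO M1): stack=[-1] mem=[0,-1,0,0]
After op 14 (STO M1): stack=[empty] mem=[0,-1,0,0]
After op 15 (RCL M1): stack=[-1] mem=[0,-1,0,0]

Answer: [-1]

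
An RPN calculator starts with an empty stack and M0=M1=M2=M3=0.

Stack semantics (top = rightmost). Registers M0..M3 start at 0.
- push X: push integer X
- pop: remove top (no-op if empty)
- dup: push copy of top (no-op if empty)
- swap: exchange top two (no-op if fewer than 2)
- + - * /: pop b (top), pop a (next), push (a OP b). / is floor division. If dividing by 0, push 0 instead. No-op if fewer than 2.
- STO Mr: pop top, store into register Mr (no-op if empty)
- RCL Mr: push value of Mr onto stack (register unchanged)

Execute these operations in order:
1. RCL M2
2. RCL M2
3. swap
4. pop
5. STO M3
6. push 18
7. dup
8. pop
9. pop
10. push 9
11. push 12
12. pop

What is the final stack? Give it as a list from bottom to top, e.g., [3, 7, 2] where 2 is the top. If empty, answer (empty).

Answer: [9]

Derivation:
After op 1 (RCL M2): stack=[0] mem=[0,0,0,0]
After op 2 (RCL M2): stack=[0,0] mem=[0,0,0,0]
After op 3 (swap): stack=[0,0] mem=[0,0,0,0]
After op 4 (pop): stack=[0] mem=[0,0,0,0]
After op 5 (STO M3): stack=[empty] mem=[0,0,0,0]
After op 6 (push 18): stack=[18] mem=[0,0,0,0]
After op 7 (dup): stack=[18,18] mem=[0,0,0,0]
After op 8 (pop): stack=[18] mem=[0,0,0,0]
After op 9 (pop): stack=[empty] mem=[0,0,0,0]
After op 10 (push 9): stack=[9] mem=[0,0,0,0]
After op 11 (push 12): stack=[9,12] mem=[0,0,0,0]
After op 12 (pop): stack=[9] mem=[0,0,0,0]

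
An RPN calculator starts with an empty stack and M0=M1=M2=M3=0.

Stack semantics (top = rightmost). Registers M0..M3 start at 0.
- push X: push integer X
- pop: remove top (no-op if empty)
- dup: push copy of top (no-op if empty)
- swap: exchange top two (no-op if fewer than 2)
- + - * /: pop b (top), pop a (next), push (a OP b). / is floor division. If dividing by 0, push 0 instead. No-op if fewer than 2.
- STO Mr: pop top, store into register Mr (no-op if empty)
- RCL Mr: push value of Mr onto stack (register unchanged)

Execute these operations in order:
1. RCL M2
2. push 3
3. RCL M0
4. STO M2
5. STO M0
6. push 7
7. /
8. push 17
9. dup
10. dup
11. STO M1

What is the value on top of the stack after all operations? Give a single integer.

Answer: 17

Derivation:
After op 1 (RCL M2): stack=[0] mem=[0,0,0,0]
After op 2 (push 3): stack=[0,3] mem=[0,0,0,0]
After op 3 (RCL M0): stack=[0,3,0] mem=[0,0,0,0]
After op 4 (STO M2): stack=[0,3] mem=[0,0,0,0]
After op 5 (STO M0): stack=[0] mem=[3,0,0,0]
After op 6 (push 7): stack=[0,7] mem=[3,0,0,0]
After op 7 (/): stack=[0] mem=[3,0,0,0]
After op 8 (push 17): stack=[0,17] mem=[3,0,0,0]
After op 9 (dup): stack=[0,17,17] mem=[3,0,0,0]
After op 10 (dup): stack=[0,17,17,17] mem=[3,0,0,0]
After op 11 (STO M1): stack=[0,17,17] mem=[3,17,0,0]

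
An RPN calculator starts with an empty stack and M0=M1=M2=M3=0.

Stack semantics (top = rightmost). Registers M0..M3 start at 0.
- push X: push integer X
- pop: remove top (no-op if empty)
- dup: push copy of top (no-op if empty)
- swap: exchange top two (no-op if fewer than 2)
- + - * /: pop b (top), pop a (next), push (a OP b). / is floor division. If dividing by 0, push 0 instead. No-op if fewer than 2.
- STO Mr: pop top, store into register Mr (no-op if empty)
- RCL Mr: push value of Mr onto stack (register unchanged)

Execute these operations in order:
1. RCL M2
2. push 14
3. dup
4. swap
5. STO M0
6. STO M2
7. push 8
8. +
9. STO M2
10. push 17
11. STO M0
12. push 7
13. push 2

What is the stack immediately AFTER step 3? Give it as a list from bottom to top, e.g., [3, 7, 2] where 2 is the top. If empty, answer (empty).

After op 1 (RCL M2): stack=[0] mem=[0,0,0,0]
After op 2 (push 14): stack=[0,14] mem=[0,0,0,0]
After op 3 (dup): stack=[0,14,14] mem=[0,0,0,0]

[0, 14, 14]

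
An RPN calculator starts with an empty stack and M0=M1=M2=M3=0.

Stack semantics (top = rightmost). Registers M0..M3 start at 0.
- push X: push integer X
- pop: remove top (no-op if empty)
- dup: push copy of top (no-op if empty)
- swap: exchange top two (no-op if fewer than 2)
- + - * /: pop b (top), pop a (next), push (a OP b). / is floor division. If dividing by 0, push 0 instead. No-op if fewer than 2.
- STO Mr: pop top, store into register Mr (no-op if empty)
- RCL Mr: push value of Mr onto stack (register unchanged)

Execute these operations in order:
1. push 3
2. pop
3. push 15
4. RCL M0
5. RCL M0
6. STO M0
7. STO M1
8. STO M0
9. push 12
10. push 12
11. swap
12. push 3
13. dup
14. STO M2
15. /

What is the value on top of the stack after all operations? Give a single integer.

Answer: 4

Derivation:
After op 1 (push 3): stack=[3] mem=[0,0,0,0]
After op 2 (pop): stack=[empty] mem=[0,0,0,0]
After op 3 (push 15): stack=[15] mem=[0,0,0,0]
After op 4 (RCL M0): stack=[15,0] mem=[0,0,0,0]
After op 5 (RCL M0): stack=[15,0,0] mem=[0,0,0,0]
After op 6 (STO M0): stack=[15,0] mem=[0,0,0,0]
After op 7 (STO M1): stack=[15] mem=[0,0,0,0]
After op 8 (STO M0): stack=[empty] mem=[15,0,0,0]
After op 9 (push 12): stack=[12] mem=[15,0,0,0]
After op 10 (push 12): stack=[12,12] mem=[15,0,0,0]
After op 11 (swap): stack=[12,12] mem=[15,0,0,0]
After op 12 (push 3): stack=[12,12,3] mem=[15,0,0,0]
After op 13 (dup): stack=[12,12,3,3] mem=[15,0,0,0]
After op 14 (STO M2): stack=[12,12,3] mem=[15,0,3,0]
After op 15 (/): stack=[12,4] mem=[15,0,3,0]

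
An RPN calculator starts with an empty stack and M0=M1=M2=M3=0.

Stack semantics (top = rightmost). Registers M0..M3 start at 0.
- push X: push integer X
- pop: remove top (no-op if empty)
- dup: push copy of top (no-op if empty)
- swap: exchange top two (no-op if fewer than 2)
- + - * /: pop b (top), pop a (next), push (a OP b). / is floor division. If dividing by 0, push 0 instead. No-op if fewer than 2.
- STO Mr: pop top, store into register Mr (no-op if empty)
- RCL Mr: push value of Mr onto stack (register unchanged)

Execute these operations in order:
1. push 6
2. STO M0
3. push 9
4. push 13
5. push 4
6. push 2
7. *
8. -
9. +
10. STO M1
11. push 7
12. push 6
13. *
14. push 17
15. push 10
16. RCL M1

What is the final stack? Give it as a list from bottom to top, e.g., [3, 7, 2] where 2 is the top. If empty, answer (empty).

After op 1 (push 6): stack=[6] mem=[0,0,0,0]
After op 2 (STO M0): stack=[empty] mem=[6,0,0,0]
After op 3 (push 9): stack=[9] mem=[6,0,0,0]
After op 4 (push 13): stack=[9,13] mem=[6,0,0,0]
After op 5 (push 4): stack=[9,13,4] mem=[6,0,0,0]
After op 6 (push 2): stack=[9,13,4,2] mem=[6,0,0,0]
After op 7 (*): stack=[9,13,8] mem=[6,0,0,0]
After op 8 (-): stack=[9,5] mem=[6,0,0,0]
After op 9 (+): stack=[14] mem=[6,0,0,0]
After op 10 (STO M1): stack=[empty] mem=[6,14,0,0]
After op 11 (push 7): stack=[7] mem=[6,14,0,0]
After op 12 (push 6): stack=[7,6] mem=[6,14,0,0]
After op 13 (*): stack=[42] mem=[6,14,0,0]
After op 14 (push 17): stack=[42,17] mem=[6,14,0,0]
After op 15 (push 10): stack=[42,17,10] mem=[6,14,0,0]
After op 16 (RCL M1): stack=[42,17,10,14] mem=[6,14,0,0]

Answer: [42, 17, 10, 14]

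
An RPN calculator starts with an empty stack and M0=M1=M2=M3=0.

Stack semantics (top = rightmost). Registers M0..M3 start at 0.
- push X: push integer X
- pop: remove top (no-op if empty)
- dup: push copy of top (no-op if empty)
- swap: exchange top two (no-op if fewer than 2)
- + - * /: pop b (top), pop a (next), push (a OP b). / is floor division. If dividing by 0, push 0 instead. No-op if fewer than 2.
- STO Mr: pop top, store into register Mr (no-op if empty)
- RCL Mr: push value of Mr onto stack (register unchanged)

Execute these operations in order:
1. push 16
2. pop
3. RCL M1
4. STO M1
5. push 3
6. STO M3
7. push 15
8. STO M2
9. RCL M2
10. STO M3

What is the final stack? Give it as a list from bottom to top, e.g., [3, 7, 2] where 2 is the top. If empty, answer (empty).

Answer: (empty)

Derivation:
After op 1 (push 16): stack=[16] mem=[0,0,0,0]
After op 2 (pop): stack=[empty] mem=[0,0,0,0]
After op 3 (RCL M1): stack=[0] mem=[0,0,0,0]
After op 4 (STO M1): stack=[empty] mem=[0,0,0,0]
After op 5 (push 3): stack=[3] mem=[0,0,0,0]
After op 6 (STO M3): stack=[empty] mem=[0,0,0,3]
After op 7 (push 15): stack=[15] mem=[0,0,0,3]
After op 8 (STO M2): stack=[empty] mem=[0,0,15,3]
After op 9 (RCL M2): stack=[15] mem=[0,0,15,3]
After op 10 (STO M3): stack=[empty] mem=[0,0,15,15]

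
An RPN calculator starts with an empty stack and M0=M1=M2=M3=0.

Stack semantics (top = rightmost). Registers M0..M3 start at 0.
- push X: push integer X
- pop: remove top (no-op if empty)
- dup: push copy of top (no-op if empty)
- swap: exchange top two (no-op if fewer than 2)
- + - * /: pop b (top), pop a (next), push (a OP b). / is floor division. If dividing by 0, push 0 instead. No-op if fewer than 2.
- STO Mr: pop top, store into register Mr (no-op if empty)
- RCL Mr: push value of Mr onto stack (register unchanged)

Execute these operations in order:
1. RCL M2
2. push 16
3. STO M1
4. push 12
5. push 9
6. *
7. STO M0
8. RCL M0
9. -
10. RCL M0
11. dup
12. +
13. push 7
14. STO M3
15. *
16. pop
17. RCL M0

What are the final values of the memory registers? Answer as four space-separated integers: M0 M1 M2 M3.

After op 1 (RCL M2): stack=[0] mem=[0,0,0,0]
After op 2 (push 16): stack=[0,16] mem=[0,0,0,0]
After op 3 (STO M1): stack=[0] mem=[0,16,0,0]
After op 4 (push 12): stack=[0,12] mem=[0,16,0,0]
After op 5 (push 9): stack=[0,12,9] mem=[0,16,0,0]
After op 6 (*): stack=[0,108] mem=[0,16,0,0]
After op 7 (STO M0): stack=[0] mem=[108,16,0,0]
After op 8 (RCL M0): stack=[0,108] mem=[108,16,0,0]
After op 9 (-): stack=[-108] mem=[108,16,0,0]
After op 10 (RCL M0): stack=[-108,108] mem=[108,16,0,0]
After op 11 (dup): stack=[-108,108,108] mem=[108,16,0,0]
After op 12 (+): stack=[-108,216] mem=[108,16,0,0]
After op 13 (push 7): stack=[-108,216,7] mem=[108,16,0,0]
After op 14 (STO M3): stack=[-108,216] mem=[108,16,0,7]
After op 15 (*): stack=[-23328] mem=[108,16,0,7]
After op 16 (pop): stack=[empty] mem=[108,16,0,7]
After op 17 (RCL M0): stack=[108] mem=[108,16,0,7]

Answer: 108 16 0 7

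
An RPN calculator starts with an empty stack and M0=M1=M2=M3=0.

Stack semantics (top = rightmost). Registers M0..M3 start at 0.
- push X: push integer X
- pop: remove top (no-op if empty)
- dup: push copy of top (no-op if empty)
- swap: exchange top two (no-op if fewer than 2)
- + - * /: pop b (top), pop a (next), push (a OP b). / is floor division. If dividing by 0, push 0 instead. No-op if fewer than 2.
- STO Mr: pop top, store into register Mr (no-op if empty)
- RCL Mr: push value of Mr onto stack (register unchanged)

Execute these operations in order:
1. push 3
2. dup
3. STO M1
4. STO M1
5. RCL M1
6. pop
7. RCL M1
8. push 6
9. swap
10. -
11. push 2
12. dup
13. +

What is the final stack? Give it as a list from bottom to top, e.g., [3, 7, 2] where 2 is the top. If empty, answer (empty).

Answer: [3, 4]

Derivation:
After op 1 (push 3): stack=[3] mem=[0,0,0,0]
After op 2 (dup): stack=[3,3] mem=[0,0,0,0]
After op 3 (STO M1): stack=[3] mem=[0,3,0,0]
After op 4 (STO M1): stack=[empty] mem=[0,3,0,0]
After op 5 (RCL M1): stack=[3] mem=[0,3,0,0]
After op 6 (pop): stack=[empty] mem=[0,3,0,0]
After op 7 (RCL M1): stack=[3] mem=[0,3,0,0]
After op 8 (push 6): stack=[3,6] mem=[0,3,0,0]
After op 9 (swap): stack=[6,3] mem=[0,3,0,0]
After op 10 (-): stack=[3] mem=[0,3,0,0]
After op 11 (push 2): stack=[3,2] mem=[0,3,0,0]
After op 12 (dup): stack=[3,2,2] mem=[0,3,0,0]
After op 13 (+): stack=[3,4] mem=[0,3,0,0]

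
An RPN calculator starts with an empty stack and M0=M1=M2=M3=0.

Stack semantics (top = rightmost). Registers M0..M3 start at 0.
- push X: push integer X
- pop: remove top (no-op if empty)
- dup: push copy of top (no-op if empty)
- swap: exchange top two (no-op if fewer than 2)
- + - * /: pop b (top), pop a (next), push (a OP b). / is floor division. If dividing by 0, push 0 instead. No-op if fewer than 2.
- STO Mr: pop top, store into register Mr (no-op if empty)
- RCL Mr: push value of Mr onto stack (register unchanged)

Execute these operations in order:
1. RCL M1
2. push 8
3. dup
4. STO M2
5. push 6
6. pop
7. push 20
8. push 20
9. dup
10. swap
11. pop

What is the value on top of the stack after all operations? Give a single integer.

After op 1 (RCL M1): stack=[0] mem=[0,0,0,0]
After op 2 (push 8): stack=[0,8] mem=[0,0,0,0]
After op 3 (dup): stack=[0,8,8] mem=[0,0,0,0]
After op 4 (STO M2): stack=[0,8] mem=[0,0,8,0]
After op 5 (push 6): stack=[0,8,6] mem=[0,0,8,0]
After op 6 (pop): stack=[0,8] mem=[0,0,8,0]
After op 7 (push 20): stack=[0,8,20] mem=[0,0,8,0]
After op 8 (push 20): stack=[0,8,20,20] mem=[0,0,8,0]
After op 9 (dup): stack=[0,8,20,20,20] mem=[0,0,8,0]
After op 10 (swap): stack=[0,8,20,20,20] mem=[0,0,8,0]
After op 11 (pop): stack=[0,8,20,20] mem=[0,0,8,0]

Answer: 20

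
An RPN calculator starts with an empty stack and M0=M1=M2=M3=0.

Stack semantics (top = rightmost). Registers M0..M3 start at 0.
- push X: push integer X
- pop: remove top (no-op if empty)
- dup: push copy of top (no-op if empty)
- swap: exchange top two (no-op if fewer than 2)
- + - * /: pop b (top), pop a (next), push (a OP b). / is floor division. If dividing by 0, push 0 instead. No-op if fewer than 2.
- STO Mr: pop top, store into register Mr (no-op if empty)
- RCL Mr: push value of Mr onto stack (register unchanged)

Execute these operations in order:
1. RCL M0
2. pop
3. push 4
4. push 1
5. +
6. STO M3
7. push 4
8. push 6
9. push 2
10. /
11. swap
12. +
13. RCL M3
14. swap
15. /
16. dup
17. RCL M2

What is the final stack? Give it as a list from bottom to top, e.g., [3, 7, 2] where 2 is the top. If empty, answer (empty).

After op 1 (RCL M0): stack=[0] mem=[0,0,0,0]
After op 2 (pop): stack=[empty] mem=[0,0,0,0]
After op 3 (push 4): stack=[4] mem=[0,0,0,0]
After op 4 (push 1): stack=[4,1] mem=[0,0,0,0]
After op 5 (+): stack=[5] mem=[0,0,0,0]
After op 6 (STO M3): stack=[empty] mem=[0,0,0,5]
After op 7 (push 4): stack=[4] mem=[0,0,0,5]
After op 8 (push 6): stack=[4,6] mem=[0,0,0,5]
After op 9 (push 2): stack=[4,6,2] mem=[0,0,0,5]
After op 10 (/): stack=[4,3] mem=[0,0,0,5]
After op 11 (swap): stack=[3,4] mem=[0,0,0,5]
After op 12 (+): stack=[7] mem=[0,0,0,5]
After op 13 (RCL M3): stack=[7,5] mem=[0,0,0,5]
After op 14 (swap): stack=[5,7] mem=[0,0,0,5]
After op 15 (/): stack=[0] mem=[0,0,0,5]
After op 16 (dup): stack=[0,0] mem=[0,0,0,5]
After op 17 (RCL M2): stack=[0,0,0] mem=[0,0,0,5]

Answer: [0, 0, 0]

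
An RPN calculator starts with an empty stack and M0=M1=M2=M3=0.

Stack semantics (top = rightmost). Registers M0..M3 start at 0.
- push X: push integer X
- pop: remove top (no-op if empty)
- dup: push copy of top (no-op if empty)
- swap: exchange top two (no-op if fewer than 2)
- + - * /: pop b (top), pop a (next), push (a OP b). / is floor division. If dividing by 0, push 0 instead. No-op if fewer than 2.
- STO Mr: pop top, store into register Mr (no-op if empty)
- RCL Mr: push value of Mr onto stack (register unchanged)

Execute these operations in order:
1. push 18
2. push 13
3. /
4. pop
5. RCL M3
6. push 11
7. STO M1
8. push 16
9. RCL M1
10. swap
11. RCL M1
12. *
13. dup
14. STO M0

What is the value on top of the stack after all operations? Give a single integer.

After op 1 (push 18): stack=[18] mem=[0,0,0,0]
After op 2 (push 13): stack=[18,13] mem=[0,0,0,0]
After op 3 (/): stack=[1] mem=[0,0,0,0]
After op 4 (pop): stack=[empty] mem=[0,0,0,0]
After op 5 (RCL M3): stack=[0] mem=[0,0,0,0]
After op 6 (push 11): stack=[0,11] mem=[0,0,0,0]
After op 7 (STO M1): stack=[0] mem=[0,11,0,0]
After op 8 (push 16): stack=[0,16] mem=[0,11,0,0]
After op 9 (RCL M1): stack=[0,16,11] mem=[0,11,0,0]
After op 10 (swap): stack=[0,11,16] mem=[0,11,0,0]
After op 11 (RCL M1): stack=[0,11,16,11] mem=[0,11,0,0]
After op 12 (*): stack=[0,11,176] mem=[0,11,0,0]
After op 13 (dup): stack=[0,11,176,176] mem=[0,11,0,0]
After op 14 (STO M0): stack=[0,11,176] mem=[176,11,0,0]

Answer: 176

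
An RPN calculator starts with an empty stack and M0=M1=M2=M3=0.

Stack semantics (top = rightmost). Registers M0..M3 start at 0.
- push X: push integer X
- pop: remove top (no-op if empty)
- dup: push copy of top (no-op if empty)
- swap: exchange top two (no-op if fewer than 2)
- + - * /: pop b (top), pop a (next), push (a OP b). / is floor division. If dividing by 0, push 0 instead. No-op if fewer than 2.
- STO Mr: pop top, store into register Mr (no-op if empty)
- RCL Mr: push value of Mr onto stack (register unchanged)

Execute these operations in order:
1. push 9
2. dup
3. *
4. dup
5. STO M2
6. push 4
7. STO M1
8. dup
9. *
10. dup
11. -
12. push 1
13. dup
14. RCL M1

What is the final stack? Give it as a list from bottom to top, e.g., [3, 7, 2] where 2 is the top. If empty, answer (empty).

Answer: [0, 1, 1, 4]

Derivation:
After op 1 (push 9): stack=[9] mem=[0,0,0,0]
After op 2 (dup): stack=[9,9] mem=[0,0,0,0]
After op 3 (*): stack=[81] mem=[0,0,0,0]
After op 4 (dup): stack=[81,81] mem=[0,0,0,0]
After op 5 (STO M2): stack=[81] mem=[0,0,81,0]
After op 6 (push 4): stack=[81,4] mem=[0,0,81,0]
After op 7 (STO M1): stack=[81] mem=[0,4,81,0]
After op 8 (dup): stack=[81,81] mem=[0,4,81,0]
After op 9 (*): stack=[6561] mem=[0,4,81,0]
After op 10 (dup): stack=[6561,6561] mem=[0,4,81,0]
After op 11 (-): stack=[0] mem=[0,4,81,0]
After op 12 (push 1): stack=[0,1] mem=[0,4,81,0]
After op 13 (dup): stack=[0,1,1] mem=[0,4,81,0]
After op 14 (RCL M1): stack=[0,1,1,4] mem=[0,4,81,0]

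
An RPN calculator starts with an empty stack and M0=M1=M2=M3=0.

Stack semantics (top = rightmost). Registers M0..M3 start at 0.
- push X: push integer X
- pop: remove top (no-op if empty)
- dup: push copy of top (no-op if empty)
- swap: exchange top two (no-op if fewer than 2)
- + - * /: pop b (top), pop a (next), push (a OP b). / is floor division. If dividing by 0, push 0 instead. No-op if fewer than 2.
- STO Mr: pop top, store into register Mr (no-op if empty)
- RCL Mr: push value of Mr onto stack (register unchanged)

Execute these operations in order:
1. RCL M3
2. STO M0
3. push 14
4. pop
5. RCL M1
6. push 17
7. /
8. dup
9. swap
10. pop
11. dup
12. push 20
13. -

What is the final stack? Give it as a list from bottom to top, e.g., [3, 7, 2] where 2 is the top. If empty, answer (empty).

Answer: [0, -20]

Derivation:
After op 1 (RCL M3): stack=[0] mem=[0,0,0,0]
After op 2 (STO M0): stack=[empty] mem=[0,0,0,0]
After op 3 (push 14): stack=[14] mem=[0,0,0,0]
After op 4 (pop): stack=[empty] mem=[0,0,0,0]
After op 5 (RCL M1): stack=[0] mem=[0,0,0,0]
After op 6 (push 17): stack=[0,17] mem=[0,0,0,0]
After op 7 (/): stack=[0] mem=[0,0,0,0]
After op 8 (dup): stack=[0,0] mem=[0,0,0,0]
After op 9 (swap): stack=[0,0] mem=[0,0,0,0]
After op 10 (pop): stack=[0] mem=[0,0,0,0]
After op 11 (dup): stack=[0,0] mem=[0,0,0,0]
After op 12 (push 20): stack=[0,0,20] mem=[0,0,0,0]
After op 13 (-): stack=[0,-20] mem=[0,0,0,0]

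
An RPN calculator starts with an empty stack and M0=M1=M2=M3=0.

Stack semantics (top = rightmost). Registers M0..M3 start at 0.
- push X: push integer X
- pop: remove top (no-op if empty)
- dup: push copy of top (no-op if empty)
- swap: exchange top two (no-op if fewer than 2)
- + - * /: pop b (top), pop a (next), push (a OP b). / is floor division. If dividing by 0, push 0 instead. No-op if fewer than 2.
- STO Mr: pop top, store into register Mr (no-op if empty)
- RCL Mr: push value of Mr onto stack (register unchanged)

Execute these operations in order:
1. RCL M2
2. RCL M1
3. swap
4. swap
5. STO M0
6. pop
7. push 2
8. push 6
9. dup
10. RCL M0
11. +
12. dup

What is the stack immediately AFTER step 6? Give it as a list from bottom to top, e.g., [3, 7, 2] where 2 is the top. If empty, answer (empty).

After op 1 (RCL M2): stack=[0] mem=[0,0,0,0]
After op 2 (RCL M1): stack=[0,0] mem=[0,0,0,0]
After op 3 (swap): stack=[0,0] mem=[0,0,0,0]
After op 4 (swap): stack=[0,0] mem=[0,0,0,0]
After op 5 (STO M0): stack=[0] mem=[0,0,0,0]
After op 6 (pop): stack=[empty] mem=[0,0,0,0]

(empty)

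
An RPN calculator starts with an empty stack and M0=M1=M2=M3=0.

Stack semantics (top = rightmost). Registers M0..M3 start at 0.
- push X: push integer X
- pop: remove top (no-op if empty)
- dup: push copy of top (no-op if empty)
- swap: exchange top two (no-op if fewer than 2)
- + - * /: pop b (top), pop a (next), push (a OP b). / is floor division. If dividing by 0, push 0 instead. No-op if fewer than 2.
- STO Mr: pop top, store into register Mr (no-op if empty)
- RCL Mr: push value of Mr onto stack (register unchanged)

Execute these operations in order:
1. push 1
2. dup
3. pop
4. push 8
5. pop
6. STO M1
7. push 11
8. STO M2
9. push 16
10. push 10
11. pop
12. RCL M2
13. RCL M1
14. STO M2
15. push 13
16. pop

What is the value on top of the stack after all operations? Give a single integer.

Answer: 11

Derivation:
After op 1 (push 1): stack=[1] mem=[0,0,0,0]
After op 2 (dup): stack=[1,1] mem=[0,0,0,0]
After op 3 (pop): stack=[1] mem=[0,0,0,0]
After op 4 (push 8): stack=[1,8] mem=[0,0,0,0]
After op 5 (pop): stack=[1] mem=[0,0,0,0]
After op 6 (STO M1): stack=[empty] mem=[0,1,0,0]
After op 7 (push 11): stack=[11] mem=[0,1,0,0]
After op 8 (STO M2): stack=[empty] mem=[0,1,11,0]
After op 9 (push 16): stack=[16] mem=[0,1,11,0]
After op 10 (push 10): stack=[16,10] mem=[0,1,11,0]
After op 11 (pop): stack=[16] mem=[0,1,11,0]
After op 12 (RCL M2): stack=[16,11] mem=[0,1,11,0]
After op 13 (RCL M1): stack=[16,11,1] mem=[0,1,11,0]
After op 14 (STO M2): stack=[16,11] mem=[0,1,1,0]
After op 15 (push 13): stack=[16,11,13] mem=[0,1,1,0]
After op 16 (pop): stack=[16,11] mem=[0,1,1,0]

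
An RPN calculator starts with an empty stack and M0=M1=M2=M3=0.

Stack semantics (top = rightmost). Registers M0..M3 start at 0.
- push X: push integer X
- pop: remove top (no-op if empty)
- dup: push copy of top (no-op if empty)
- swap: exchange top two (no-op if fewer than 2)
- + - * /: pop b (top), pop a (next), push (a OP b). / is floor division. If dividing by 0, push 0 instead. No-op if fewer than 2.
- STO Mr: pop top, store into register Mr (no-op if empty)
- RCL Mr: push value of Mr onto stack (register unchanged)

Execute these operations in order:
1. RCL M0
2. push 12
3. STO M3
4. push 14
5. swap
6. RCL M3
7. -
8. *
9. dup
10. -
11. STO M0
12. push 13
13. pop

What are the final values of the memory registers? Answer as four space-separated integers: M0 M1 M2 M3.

After op 1 (RCL M0): stack=[0] mem=[0,0,0,0]
After op 2 (push 12): stack=[0,12] mem=[0,0,0,0]
After op 3 (STO M3): stack=[0] mem=[0,0,0,12]
After op 4 (push 14): stack=[0,14] mem=[0,0,0,12]
After op 5 (swap): stack=[14,0] mem=[0,0,0,12]
After op 6 (RCL M3): stack=[14,0,12] mem=[0,0,0,12]
After op 7 (-): stack=[14,-12] mem=[0,0,0,12]
After op 8 (*): stack=[-168] mem=[0,0,0,12]
After op 9 (dup): stack=[-168,-168] mem=[0,0,0,12]
After op 10 (-): stack=[0] mem=[0,0,0,12]
After op 11 (STO M0): stack=[empty] mem=[0,0,0,12]
After op 12 (push 13): stack=[13] mem=[0,0,0,12]
After op 13 (pop): stack=[empty] mem=[0,0,0,12]

Answer: 0 0 0 12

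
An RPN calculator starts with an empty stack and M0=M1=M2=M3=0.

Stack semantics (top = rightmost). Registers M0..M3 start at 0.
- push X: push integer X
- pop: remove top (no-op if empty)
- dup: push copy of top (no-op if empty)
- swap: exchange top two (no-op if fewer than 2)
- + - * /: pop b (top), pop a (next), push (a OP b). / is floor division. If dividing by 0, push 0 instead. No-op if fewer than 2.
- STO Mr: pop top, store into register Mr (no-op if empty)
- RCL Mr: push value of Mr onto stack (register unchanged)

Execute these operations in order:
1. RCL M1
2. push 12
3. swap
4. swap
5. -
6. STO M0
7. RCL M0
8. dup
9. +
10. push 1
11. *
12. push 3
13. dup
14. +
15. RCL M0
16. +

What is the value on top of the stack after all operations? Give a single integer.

After op 1 (RCL M1): stack=[0] mem=[0,0,0,0]
After op 2 (push 12): stack=[0,12] mem=[0,0,0,0]
After op 3 (swap): stack=[12,0] mem=[0,0,0,0]
After op 4 (swap): stack=[0,12] mem=[0,0,0,0]
After op 5 (-): stack=[-12] mem=[0,0,0,0]
After op 6 (STO M0): stack=[empty] mem=[-12,0,0,0]
After op 7 (RCL M0): stack=[-12] mem=[-12,0,0,0]
After op 8 (dup): stack=[-12,-12] mem=[-12,0,0,0]
After op 9 (+): stack=[-24] mem=[-12,0,0,0]
After op 10 (push 1): stack=[-24,1] mem=[-12,0,0,0]
After op 11 (*): stack=[-24] mem=[-12,0,0,0]
After op 12 (push 3): stack=[-24,3] mem=[-12,0,0,0]
After op 13 (dup): stack=[-24,3,3] mem=[-12,0,0,0]
After op 14 (+): stack=[-24,6] mem=[-12,0,0,0]
After op 15 (RCL M0): stack=[-24,6,-12] mem=[-12,0,0,0]
After op 16 (+): stack=[-24,-6] mem=[-12,0,0,0]

Answer: -6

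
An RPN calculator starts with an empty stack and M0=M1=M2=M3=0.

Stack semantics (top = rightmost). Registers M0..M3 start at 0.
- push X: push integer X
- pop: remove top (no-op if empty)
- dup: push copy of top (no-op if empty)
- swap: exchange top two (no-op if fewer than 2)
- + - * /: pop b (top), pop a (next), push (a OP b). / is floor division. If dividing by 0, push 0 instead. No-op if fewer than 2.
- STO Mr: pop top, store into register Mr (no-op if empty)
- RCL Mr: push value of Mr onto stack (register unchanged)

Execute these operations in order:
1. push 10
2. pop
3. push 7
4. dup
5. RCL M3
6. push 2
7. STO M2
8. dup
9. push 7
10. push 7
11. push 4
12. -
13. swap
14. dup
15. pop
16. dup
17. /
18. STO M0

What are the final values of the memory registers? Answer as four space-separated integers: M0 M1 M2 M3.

After op 1 (push 10): stack=[10] mem=[0,0,0,0]
After op 2 (pop): stack=[empty] mem=[0,0,0,0]
After op 3 (push 7): stack=[7] mem=[0,0,0,0]
After op 4 (dup): stack=[7,7] mem=[0,0,0,0]
After op 5 (RCL M3): stack=[7,7,0] mem=[0,0,0,0]
After op 6 (push 2): stack=[7,7,0,2] mem=[0,0,0,0]
After op 7 (STO M2): stack=[7,7,0] mem=[0,0,2,0]
After op 8 (dup): stack=[7,7,0,0] mem=[0,0,2,0]
After op 9 (push 7): stack=[7,7,0,0,7] mem=[0,0,2,0]
After op 10 (push 7): stack=[7,7,0,0,7,7] mem=[0,0,2,0]
After op 11 (push 4): stack=[7,7,0,0,7,7,4] mem=[0,0,2,0]
After op 12 (-): stack=[7,7,0,0,7,3] mem=[0,0,2,0]
After op 13 (swap): stack=[7,7,0,0,3,7] mem=[0,0,2,0]
After op 14 (dup): stack=[7,7,0,0,3,7,7] mem=[0,0,2,0]
After op 15 (pop): stack=[7,7,0,0,3,7] mem=[0,0,2,0]
After op 16 (dup): stack=[7,7,0,0,3,7,7] mem=[0,0,2,0]
After op 17 (/): stack=[7,7,0,0,3,1] mem=[0,0,2,0]
After op 18 (STO M0): stack=[7,7,0,0,3] mem=[1,0,2,0]

Answer: 1 0 2 0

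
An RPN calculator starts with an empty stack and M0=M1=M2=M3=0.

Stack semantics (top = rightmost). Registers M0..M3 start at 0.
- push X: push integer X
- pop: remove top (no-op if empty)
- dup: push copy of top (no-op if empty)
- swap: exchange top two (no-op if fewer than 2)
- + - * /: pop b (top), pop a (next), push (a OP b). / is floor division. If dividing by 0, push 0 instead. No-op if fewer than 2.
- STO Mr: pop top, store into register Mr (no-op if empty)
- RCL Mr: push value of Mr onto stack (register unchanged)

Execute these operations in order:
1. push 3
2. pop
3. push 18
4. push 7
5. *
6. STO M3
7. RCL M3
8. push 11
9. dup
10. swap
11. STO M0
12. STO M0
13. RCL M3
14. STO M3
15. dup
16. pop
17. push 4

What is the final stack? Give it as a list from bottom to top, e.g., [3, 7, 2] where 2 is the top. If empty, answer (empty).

After op 1 (push 3): stack=[3] mem=[0,0,0,0]
After op 2 (pop): stack=[empty] mem=[0,0,0,0]
After op 3 (push 18): stack=[18] mem=[0,0,0,0]
After op 4 (push 7): stack=[18,7] mem=[0,0,0,0]
After op 5 (*): stack=[126] mem=[0,0,0,0]
After op 6 (STO M3): stack=[empty] mem=[0,0,0,126]
After op 7 (RCL M3): stack=[126] mem=[0,0,0,126]
After op 8 (push 11): stack=[126,11] mem=[0,0,0,126]
After op 9 (dup): stack=[126,11,11] mem=[0,0,0,126]
After op 10 (swap): stack=[126,11,11] mem=[0,0,0,126]
After op 11 (STO M0): stack=[126,11] mem=[11,0,0,126]
After op 12 (STO M0): stack=[126] mem=[11,0,0,126]
After op 13 (RCL M3): stack=[126,126] mem=[11,0,0,126]
After op 14 (STO M3): stack=[126] mem=[11,0,0,126]
After op 15 (dup): stack=[126,126] mem=[11,0,0,126]
After op 16 (pop): stack=[126] mem=[11,0,0,126]
After op 17 (push 4): stack=[126,4] mem=[11,0,0,126]

Answer: [126, 4]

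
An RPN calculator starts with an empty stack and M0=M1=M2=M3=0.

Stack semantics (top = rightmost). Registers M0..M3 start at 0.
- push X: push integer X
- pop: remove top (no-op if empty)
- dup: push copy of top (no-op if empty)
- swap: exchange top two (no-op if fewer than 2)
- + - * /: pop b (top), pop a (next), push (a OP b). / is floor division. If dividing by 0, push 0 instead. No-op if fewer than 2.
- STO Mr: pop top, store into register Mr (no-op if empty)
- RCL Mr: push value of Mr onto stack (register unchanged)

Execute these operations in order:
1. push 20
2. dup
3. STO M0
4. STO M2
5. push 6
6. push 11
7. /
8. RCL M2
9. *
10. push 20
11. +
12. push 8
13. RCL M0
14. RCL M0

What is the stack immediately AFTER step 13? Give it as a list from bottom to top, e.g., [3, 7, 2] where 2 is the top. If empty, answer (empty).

After op 1 (push 20): stack=[20] mem=[0,0,0,0]
After op 2 (dup): stack=[20,20] mem=[0,0,0,0]
After op 3 (STO M0): stack=[20] mem=[20,0,0,0]
After op 4 (STO M2): stack=[empty] mem=[20,0,20,0]
After op 5 (push 6): stack=[6] mem=[20,0,20,0]
After op 6 (push 11): stack=[6,11] mem=[20,0,20,0]
After op 7 (/): stack=[0] mem=[20,0,20,0]
After op 8 (RCL M2): stack=[0,20] mem=[20,0,20,0]
After op 9 (*): stack=[0] mem=[20,0,20,0]
After op 10 (push 20): stack=[0,20] mem=[20,0,20,0]
After op 11 (+): stack=[20] mem=[20,0,20,0]
After op 12 (push 8): stack=[20,8] mem=[20,0,20,0]
After op 13 (RCL M0): stack=[20,8,20] mem=[20,0,20,0]

[20, 8, 20]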